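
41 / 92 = 0.45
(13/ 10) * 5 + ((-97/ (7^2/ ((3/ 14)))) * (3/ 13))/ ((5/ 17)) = 137497/ 22295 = 6.17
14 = 14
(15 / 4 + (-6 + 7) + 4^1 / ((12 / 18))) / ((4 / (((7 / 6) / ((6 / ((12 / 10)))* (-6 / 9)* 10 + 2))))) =-301 / 3008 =-0.10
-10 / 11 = -0.91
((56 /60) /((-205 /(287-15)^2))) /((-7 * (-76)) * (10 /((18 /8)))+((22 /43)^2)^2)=-663958504608 /4660815526475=-0.14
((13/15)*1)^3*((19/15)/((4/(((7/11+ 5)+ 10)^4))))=9133504649152/741200625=12322.58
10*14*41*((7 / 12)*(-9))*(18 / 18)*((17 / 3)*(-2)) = 341530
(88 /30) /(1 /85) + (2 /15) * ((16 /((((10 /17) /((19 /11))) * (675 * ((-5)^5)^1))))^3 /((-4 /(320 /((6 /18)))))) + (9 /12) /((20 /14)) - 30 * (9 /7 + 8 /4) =13229359447610409183675624943 /87445502758026123046875000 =151.29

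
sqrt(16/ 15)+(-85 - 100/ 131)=-11235/ 131+4*sqrt(15)/ 15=-84.73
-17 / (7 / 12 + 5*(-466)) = 204 / 27953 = 0.01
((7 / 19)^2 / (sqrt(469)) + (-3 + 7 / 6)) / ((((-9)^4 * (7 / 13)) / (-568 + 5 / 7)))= 567853 / 1928934 - 143 * sqrt(469) / 3077109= 0.29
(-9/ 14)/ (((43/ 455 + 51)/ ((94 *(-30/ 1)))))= 412425/ 11624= 35.48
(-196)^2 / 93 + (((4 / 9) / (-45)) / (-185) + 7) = 975698449 / 2322675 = 420.08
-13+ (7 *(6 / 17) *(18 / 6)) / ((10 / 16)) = -97 / 85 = -1.14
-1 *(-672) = 672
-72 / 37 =-1.95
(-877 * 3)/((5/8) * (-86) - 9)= 10524/251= 41.93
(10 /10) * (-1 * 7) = -7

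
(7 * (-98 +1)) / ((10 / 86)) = -29197 / 5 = -5839.40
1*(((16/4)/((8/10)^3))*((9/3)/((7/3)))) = 1125/112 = 10.04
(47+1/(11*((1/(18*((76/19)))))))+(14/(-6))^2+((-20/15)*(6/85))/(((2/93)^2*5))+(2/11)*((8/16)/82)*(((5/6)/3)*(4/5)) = 31549843/1725075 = 18.29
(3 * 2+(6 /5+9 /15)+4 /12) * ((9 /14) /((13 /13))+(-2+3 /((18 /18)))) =1403 /105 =13.36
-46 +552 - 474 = 32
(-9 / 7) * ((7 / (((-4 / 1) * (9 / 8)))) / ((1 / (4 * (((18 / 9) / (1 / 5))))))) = 80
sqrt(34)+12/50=6/25+sqrt(34)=6.07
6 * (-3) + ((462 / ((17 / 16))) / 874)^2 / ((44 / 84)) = -967341762 / 55190041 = -17.53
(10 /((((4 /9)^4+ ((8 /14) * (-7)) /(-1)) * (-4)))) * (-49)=321489 /10600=30.33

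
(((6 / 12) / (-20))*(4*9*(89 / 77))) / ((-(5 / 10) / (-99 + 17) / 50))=-656820 / 77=-8530.13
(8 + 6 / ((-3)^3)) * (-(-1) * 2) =140 / 9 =15.56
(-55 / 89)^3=-166375 / 704969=-0.24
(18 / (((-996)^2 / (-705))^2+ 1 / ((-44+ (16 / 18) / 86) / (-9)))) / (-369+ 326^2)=0.00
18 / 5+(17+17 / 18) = 1939 / 90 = 21.54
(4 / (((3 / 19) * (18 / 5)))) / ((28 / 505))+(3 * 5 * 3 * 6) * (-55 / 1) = -5565325 / 378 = -14723.08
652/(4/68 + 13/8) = 387.21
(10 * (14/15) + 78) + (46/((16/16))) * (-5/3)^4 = 35824/81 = 442.27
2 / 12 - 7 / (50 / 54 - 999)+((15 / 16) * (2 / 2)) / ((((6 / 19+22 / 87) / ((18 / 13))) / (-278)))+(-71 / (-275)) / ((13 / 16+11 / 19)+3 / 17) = -93081823168327789 / 146759516732400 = -634.25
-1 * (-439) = 439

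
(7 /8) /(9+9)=7 /144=0.05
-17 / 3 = -5.67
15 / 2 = 7.50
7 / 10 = 0.70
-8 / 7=-1.14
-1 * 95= -95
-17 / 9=-1.89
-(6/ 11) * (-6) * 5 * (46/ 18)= 460/ 11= 41.82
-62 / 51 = -1.22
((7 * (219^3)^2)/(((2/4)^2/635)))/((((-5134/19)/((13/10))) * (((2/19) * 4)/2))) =-460274594668773412437/10268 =-44826119465209720.73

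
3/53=0.06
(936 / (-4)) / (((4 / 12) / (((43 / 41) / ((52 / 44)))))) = -25542 / 41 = -622.98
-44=-44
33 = 33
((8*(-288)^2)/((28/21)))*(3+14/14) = 1990656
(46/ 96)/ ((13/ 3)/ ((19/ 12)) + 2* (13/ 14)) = 3059/ 29328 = 0.10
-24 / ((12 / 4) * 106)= -4 / 53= -0.08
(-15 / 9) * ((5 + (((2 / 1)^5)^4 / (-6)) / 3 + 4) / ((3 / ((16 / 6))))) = 20968280 / 243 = 86289.22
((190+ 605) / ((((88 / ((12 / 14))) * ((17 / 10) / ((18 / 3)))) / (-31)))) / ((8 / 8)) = -847.23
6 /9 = 2 /3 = 0.67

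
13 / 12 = 1.08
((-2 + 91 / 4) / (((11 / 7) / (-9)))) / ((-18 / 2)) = 581 / 44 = 13.20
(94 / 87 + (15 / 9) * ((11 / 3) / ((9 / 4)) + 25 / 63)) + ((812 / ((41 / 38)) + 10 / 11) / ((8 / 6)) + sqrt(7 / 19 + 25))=sqrt(9158) / 19 + 8447755879 / 14831586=574.62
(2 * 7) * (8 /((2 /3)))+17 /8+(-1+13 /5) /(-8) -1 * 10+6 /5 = 1289 /8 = 161.12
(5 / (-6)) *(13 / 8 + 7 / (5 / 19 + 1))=-215 / 36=-5.97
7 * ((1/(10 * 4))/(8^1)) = 7/320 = 0.02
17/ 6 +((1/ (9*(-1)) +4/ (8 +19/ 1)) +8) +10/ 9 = 647/ 54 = 11.98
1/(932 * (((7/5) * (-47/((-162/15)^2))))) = -729/383285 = -0.00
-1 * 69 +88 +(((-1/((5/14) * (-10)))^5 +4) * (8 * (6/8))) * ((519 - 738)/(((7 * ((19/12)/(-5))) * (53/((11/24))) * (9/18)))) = 826436287753/13767578125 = 60.03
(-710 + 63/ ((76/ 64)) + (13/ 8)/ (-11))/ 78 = -8.42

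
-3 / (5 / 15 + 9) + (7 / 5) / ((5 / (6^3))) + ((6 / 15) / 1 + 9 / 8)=86357 / 1400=61.68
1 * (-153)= -153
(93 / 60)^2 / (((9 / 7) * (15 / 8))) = 6727 / 6750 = 1.00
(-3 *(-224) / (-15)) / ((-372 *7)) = 8 / 465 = 0.02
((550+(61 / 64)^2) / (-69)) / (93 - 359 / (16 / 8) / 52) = -29334773 / 329009664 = -0.09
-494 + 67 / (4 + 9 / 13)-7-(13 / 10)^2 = -2979309 / 6100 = -488.41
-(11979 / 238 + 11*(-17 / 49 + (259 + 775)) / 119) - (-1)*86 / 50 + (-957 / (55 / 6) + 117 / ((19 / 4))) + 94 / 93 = -114840081593 / 515168850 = -222.92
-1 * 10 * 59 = -590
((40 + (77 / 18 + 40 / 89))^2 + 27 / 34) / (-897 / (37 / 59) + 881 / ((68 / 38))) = -3230663784059 / 1514228404878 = -2.13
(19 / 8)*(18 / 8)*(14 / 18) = 133 / 32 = 4.16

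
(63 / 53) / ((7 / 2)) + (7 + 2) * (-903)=-430713 / 53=-8126.66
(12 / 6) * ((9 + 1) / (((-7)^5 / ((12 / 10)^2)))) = -144 / 84035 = -0.00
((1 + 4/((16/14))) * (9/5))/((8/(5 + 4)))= 729/80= 9.11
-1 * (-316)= 316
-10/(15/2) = -4/3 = -1.33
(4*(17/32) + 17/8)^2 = 18.06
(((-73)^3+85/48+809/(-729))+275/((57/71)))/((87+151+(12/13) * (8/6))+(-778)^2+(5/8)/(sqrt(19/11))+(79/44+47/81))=-345569950852082403509491/538372940842722220702209+79263083169971415 * sqrt(209)/2273130194669271598520438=-0.64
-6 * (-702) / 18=234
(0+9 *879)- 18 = 7893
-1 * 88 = -88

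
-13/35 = -0.37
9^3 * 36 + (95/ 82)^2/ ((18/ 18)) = 176473681/ 6724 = 26245.34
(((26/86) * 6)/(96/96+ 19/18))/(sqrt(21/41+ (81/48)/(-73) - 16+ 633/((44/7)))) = 5616 * sqrt(59099780993)/14279948905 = 0.10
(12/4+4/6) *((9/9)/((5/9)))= 33/5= 6.60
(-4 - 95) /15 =-33 /5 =-6.60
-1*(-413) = 413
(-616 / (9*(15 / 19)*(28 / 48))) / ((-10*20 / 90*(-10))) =-836 / 125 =-6.69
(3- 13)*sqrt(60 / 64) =-5*sqrt(15) / 2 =-9.68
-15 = -15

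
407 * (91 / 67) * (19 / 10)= 703703 / 670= 1050.30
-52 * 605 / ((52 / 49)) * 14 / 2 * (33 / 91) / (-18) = 326095 / 78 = 4180.71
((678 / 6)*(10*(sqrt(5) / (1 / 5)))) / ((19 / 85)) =480250*sqrt(5) / 19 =56519.56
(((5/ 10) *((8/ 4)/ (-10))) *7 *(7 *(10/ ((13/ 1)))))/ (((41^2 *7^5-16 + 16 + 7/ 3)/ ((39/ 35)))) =-9/ 60541220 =-0.00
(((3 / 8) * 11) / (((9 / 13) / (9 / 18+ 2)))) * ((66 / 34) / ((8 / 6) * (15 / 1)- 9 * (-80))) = 1573 / 40256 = 0.04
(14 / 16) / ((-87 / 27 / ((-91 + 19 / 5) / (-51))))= -2289 / 4930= -0.46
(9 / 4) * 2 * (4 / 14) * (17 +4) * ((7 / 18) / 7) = 3 / 2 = 1.50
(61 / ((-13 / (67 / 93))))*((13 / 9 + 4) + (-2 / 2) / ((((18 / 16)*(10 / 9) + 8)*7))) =-51720985 / 2818179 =-18.35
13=13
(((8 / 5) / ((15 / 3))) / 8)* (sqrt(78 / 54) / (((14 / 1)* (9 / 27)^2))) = 3* sqrt(13) / 350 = 0.03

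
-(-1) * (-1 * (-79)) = 79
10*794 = 7940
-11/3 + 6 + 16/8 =13/3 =4.33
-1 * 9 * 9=-81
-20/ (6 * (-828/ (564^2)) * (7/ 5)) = 914.70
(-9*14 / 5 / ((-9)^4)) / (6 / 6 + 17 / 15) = -0.00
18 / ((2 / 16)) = 144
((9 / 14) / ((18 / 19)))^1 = 19 / 28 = 0.68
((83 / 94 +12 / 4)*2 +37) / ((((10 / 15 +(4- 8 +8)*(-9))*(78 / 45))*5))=-4734 / 32383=-0.15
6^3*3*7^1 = 4536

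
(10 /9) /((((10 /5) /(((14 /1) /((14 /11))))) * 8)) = 55 /72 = 0.76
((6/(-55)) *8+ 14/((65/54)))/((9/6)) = 5128/715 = 7.17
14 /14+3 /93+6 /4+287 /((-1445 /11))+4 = 389491 /89590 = 4.35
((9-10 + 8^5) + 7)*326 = 10684324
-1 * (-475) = 475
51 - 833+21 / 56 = -6253 / 8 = -781.62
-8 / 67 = -0.12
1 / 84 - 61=-5123 / 84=-60.99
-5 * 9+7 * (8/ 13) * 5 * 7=1375/ 13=105.77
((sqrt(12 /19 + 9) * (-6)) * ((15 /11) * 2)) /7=-180 * sqrt(3477) /1463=-7.25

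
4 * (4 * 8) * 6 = 768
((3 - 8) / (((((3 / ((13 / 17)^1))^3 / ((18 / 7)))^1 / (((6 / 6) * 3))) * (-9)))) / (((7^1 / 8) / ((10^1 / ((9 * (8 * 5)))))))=43940 / 19499697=0.00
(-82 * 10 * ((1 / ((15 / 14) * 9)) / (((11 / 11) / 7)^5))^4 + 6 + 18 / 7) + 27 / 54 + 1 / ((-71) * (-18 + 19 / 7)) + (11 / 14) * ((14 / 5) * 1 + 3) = -26733569948612610757413759746 / 3532687617375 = -7567487659290199.53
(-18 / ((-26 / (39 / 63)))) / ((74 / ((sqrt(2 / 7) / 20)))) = 3 * sqrt(14) / 72520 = 0.00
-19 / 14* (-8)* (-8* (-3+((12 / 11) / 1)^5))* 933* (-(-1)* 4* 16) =8506999535616 / 1127357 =7545967.72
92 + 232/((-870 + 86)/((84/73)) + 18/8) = 25756/281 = 91.66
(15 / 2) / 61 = 0.12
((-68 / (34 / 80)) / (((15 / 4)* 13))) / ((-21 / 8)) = 1024 / 819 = 1.25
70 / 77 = 10 / 11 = 0.91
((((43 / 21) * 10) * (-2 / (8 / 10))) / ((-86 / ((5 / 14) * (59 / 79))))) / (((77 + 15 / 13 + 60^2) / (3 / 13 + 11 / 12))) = 1320125 / 26653785984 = 0.00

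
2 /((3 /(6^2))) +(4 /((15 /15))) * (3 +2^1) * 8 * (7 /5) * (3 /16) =66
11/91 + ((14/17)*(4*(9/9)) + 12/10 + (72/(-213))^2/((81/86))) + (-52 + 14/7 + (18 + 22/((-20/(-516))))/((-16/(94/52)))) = -15640946749/140371686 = -111.43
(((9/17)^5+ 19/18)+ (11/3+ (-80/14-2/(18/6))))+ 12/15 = -730941767/894509910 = -0.82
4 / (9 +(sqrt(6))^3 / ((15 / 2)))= 300 / 643 - 80* sqrt(6) / 1929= 0.36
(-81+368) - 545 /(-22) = 6859 /22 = 311.77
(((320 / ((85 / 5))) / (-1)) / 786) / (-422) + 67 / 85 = 5556241 / 7048455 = 0.79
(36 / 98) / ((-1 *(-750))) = 3 / 6125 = 0.00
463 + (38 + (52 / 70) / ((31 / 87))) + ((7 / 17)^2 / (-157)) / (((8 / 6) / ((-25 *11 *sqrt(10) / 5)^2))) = 47121069987 / 98459410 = 478.58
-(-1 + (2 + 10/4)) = -7/2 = -3.50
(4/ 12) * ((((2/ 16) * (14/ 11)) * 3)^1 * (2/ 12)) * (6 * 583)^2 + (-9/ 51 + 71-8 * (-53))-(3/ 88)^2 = 42776953671/ 131648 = 324934.32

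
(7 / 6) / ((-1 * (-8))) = 7 / 48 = 0.15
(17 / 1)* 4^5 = 17408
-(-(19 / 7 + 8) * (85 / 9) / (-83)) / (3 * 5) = -425 / 5229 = -0.08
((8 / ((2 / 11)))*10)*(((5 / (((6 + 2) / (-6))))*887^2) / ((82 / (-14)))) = 9087181950 / 41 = 221638584.15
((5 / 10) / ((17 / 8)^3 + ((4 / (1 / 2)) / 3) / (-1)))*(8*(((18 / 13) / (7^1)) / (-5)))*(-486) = 53747712 / 4842565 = 11.10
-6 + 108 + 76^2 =5878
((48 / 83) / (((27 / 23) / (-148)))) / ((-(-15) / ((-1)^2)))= -54464 / 11205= -4.86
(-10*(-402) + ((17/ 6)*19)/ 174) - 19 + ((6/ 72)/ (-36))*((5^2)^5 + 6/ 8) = -932298971/ 50112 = -18604.31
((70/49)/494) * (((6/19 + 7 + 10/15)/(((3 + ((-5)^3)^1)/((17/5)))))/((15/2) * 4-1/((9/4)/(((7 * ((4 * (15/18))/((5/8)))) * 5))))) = 153/12596012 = 0.00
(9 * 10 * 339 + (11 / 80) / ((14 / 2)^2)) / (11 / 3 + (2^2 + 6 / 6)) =358797633 / 101920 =3520.38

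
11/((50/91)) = 1001/50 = 20.02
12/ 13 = 0.92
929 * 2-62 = 1796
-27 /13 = -2.08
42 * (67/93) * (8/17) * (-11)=-82544/527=-156.63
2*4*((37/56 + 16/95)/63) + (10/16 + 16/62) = 10268933/10389960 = 0.99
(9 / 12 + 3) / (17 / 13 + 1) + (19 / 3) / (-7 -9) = 59 / 48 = 1.23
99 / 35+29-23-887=-30736 / 35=-878.17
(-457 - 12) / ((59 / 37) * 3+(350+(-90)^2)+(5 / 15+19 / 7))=-364413 / 6571735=-0.06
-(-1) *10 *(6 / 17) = 60 / 17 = 3.53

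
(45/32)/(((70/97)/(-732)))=-159759/112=-1426.42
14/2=7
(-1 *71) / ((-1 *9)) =71 / 9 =7.89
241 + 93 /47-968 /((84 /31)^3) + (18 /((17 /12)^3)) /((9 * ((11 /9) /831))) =126573173472013 /188185075848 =672.60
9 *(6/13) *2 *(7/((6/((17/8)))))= 1071/52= 20.60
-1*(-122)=122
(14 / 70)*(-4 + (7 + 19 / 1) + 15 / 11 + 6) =323 / 55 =5.87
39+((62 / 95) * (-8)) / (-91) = 337651 / 8645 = 39.06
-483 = -483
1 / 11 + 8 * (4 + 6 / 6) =441 / 11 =40.09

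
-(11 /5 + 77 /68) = -1133 /340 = -3.33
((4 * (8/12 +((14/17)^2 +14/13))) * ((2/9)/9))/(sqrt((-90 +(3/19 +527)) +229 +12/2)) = 218368 * sqrt(26961)/3886432407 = 0.01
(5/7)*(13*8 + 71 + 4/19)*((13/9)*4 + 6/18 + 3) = 1364890/1197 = 1140.26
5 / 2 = 2.50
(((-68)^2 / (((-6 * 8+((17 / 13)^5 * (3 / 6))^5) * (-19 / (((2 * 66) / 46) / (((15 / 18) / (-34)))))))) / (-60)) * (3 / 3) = 1171505868083550330108823342782870528 / 55368100697570781119413834487996675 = 21.16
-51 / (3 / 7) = -119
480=480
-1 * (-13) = 13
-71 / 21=-3.38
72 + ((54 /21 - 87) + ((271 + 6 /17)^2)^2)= 3169799973587200 /584647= 5421733068.99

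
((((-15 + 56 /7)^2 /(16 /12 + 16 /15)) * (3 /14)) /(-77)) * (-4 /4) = 5 /88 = 0.06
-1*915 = -915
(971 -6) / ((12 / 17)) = 1367.08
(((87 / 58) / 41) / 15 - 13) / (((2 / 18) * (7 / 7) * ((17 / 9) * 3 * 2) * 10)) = -143883 / 139400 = -1.03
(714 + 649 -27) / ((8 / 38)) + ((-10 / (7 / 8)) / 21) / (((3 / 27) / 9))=308794 / 49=6301.92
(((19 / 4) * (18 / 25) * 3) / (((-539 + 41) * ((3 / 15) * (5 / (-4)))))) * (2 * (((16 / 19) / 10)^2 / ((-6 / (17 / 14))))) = -1632 / 6899375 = -0.00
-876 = -876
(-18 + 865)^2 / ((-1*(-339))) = 717409 / 339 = 2116.25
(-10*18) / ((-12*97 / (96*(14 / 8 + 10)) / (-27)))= -456840 / 97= -4709.69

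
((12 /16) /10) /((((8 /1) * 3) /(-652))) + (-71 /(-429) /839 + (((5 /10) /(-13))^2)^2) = -64441316473 /31630736280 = -2.04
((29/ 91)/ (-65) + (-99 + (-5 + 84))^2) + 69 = 2774106/ 5915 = 469.00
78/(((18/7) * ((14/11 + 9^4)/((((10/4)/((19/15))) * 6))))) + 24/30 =1172287/1371515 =0.85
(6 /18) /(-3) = -1 /9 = -0.11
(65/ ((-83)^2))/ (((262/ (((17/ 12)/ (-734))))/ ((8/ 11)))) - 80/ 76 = -437187258955/ 415327876062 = -1.05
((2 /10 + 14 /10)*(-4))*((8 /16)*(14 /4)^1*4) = -224 /5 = -44.80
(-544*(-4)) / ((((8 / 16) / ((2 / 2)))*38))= 2176 / 19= 114.53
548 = 548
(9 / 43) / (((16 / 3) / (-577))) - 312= -230235 / 688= -334.64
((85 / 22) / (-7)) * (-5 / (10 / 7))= 85 / 44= 1.93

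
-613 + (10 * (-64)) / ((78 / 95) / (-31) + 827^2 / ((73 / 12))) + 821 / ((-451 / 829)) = -11566267760192176 / 5450345184933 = -2122.12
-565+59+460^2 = 211094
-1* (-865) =865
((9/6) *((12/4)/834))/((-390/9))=-9/72280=-0.00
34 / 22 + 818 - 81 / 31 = 278574 / 341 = 816.93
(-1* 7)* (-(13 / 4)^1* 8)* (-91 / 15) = -16562 / 15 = -1104.13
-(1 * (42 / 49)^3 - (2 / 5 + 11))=18471 / 1715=10.77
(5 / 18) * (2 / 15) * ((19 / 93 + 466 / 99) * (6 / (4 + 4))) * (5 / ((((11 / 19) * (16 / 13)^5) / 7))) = 3721672093685 / 1274359578624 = 2.92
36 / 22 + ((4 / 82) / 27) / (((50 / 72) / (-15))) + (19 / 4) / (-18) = 216499 / 162360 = 1.33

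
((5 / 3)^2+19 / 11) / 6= 223 / 297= 0.75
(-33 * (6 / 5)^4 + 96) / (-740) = -4308 / 115625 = -0.04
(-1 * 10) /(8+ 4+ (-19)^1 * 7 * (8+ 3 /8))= 16 /1763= 0.01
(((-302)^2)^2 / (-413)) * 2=-16636339232 / 413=-40281693.06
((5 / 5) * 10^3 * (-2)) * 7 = -14000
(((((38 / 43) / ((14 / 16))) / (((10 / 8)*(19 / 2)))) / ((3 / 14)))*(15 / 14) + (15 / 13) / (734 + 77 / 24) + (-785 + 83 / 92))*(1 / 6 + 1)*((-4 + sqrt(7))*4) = 9983042748058 / 682436703-4991521374029*sqrt(7) / 1364873406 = 4952.67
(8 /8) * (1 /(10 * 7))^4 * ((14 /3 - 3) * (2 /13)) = 1 /93639000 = 0.00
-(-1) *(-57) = -57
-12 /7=-1.71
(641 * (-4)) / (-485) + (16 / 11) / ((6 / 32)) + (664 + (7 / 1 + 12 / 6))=10980137 / 16005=686.04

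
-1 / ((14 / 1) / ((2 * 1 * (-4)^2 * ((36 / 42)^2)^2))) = -20736 / 16807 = -1.23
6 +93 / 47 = 375 / 47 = 7.98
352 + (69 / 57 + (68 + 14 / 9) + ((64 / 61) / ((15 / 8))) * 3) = 22136917 / 52155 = 424.44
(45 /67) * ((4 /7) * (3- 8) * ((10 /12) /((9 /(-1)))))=0.18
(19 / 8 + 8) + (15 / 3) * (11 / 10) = 127 / 8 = 15.88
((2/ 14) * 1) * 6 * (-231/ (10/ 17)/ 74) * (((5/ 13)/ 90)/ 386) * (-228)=0.01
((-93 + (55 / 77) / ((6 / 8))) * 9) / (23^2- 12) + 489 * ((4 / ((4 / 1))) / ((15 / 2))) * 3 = 3510387 / 18095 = 194.00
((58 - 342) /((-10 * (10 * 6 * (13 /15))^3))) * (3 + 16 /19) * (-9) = -46647 /6678880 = -0.01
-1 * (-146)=146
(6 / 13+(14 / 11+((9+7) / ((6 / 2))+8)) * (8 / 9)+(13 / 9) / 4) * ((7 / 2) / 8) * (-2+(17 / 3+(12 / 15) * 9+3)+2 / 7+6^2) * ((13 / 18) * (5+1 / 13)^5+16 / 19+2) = 13758975765700993 / 18624056880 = 738774.36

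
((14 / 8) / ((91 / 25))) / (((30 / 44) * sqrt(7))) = 55 * sqrt(7) / 546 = 0.27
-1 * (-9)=9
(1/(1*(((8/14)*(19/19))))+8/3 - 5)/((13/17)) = -119/156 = -0.76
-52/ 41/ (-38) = 26/ 779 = 0.03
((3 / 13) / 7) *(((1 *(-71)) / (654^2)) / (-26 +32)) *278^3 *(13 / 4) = -190678949 / 2994012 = -63.69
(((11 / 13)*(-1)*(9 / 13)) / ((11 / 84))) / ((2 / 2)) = -756 / 169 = -4.47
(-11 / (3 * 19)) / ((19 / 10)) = -0.10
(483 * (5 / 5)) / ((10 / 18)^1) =869.40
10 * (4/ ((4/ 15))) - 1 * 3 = 147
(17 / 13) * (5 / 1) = 85 / 13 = 6.54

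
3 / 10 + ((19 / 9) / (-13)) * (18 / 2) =-151 / 130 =-1.16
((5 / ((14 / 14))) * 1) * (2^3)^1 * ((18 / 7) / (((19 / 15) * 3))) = 3600 / 133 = 27.07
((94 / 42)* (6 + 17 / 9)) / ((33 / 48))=53392 / 2079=25.68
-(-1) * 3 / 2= 3 / 2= 1.50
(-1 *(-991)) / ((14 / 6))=2973 / 7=424.71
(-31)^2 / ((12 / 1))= 961 / 12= 80.08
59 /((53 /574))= 33866 /53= 638.98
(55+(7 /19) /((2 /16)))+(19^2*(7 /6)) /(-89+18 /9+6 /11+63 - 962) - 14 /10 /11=780159803 /13593360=57.39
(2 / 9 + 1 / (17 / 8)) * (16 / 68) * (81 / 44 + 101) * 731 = 12254.87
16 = 16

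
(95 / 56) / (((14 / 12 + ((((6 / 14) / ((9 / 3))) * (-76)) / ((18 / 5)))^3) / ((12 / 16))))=-10180485 / 210152912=-0.05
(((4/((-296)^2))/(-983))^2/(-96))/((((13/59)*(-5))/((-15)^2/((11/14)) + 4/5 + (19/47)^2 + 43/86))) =4126406723/702953969939558674022400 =0.00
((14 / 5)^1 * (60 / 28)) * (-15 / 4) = -45 / 2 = -22.50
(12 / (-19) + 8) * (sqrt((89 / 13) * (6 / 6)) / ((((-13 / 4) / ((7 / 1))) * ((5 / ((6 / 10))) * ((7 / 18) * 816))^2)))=-81 * sqrt(1157) / 463989500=-0.00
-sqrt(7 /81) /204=-sqrt(7) /1836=-0.00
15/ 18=5/ 6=0.83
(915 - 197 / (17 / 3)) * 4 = 3520.94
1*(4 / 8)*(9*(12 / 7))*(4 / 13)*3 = 7.12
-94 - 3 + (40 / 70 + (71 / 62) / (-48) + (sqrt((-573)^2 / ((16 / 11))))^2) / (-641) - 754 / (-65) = -29213560949 / 66766560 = -437.55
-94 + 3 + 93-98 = -96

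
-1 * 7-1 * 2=-9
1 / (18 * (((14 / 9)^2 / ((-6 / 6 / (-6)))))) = 3 / 784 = 0.00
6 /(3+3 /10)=20 /11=1.82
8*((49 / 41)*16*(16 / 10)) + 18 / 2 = 52021 / 205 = 253.76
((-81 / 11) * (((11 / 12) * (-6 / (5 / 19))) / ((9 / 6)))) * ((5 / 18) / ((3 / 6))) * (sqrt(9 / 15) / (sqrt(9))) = 19 * sqrt(15) / 5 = 14.72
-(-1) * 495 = 495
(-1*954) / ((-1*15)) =318 / 5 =63.60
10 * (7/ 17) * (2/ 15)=0.55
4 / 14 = 2 / 7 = 0.29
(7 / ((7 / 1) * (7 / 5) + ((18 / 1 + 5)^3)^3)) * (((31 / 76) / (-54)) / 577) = -1085 / 21325719557944410912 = -0.00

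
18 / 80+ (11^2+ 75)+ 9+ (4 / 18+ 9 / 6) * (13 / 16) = 297539 / 1440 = 206.62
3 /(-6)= -1 /2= -0.50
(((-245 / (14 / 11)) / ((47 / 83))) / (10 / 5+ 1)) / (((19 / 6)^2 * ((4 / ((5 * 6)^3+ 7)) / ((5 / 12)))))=-4315043425 / 135736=-31789.97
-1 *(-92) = 92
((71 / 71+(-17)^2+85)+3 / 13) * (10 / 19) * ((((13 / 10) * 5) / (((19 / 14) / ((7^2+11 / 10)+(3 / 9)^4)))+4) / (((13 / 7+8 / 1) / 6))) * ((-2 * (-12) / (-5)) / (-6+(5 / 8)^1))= 1823713760512 / 69620655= 26195.01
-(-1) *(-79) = -79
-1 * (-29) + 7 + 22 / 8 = 155 / 4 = 38.75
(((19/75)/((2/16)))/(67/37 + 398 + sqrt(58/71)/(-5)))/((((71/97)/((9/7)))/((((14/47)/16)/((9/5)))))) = 2523067 * sqrt(4118)/3888554986233303 + 1681249105/18256126695931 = 0.00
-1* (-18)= 18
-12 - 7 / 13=-163 / 13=-12.54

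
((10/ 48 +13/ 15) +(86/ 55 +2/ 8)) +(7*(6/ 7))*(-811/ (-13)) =2157563/ 5720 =377.20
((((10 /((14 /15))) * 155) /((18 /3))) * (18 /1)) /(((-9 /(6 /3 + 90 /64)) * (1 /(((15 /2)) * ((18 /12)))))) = -19006875 /896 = -21213.03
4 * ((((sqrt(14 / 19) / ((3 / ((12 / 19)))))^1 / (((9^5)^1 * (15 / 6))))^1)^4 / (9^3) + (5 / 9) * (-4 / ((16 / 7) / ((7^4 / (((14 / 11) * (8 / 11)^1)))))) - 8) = -42194890843019001235543122696686302901 / 4169647320875353279114453184490000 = -10119.53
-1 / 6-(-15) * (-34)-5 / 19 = -58189 / 114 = -510.43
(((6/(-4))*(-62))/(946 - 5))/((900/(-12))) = -0.00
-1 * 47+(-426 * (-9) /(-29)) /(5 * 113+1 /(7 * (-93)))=-251913208 /5333303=-47.23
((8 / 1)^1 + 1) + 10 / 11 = 109 / 11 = 9.91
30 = 30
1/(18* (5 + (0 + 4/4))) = 1/108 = 0.01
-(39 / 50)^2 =-1521 / 2500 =-0.61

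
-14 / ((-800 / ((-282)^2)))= 139167 / 100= 1391.67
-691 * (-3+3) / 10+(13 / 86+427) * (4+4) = 146940 / 43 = 3417.21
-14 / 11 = -1.27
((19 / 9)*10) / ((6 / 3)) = 95 / 9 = 10.56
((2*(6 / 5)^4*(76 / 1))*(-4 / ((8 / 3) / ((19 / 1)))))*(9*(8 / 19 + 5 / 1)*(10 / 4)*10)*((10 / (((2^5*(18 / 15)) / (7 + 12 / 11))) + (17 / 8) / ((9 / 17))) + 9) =-45560639106 / 275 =-165675051.29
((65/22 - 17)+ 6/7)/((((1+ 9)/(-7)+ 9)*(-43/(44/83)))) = 4062/189157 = 0.02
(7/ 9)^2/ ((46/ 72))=0.95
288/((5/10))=576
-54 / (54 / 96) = -96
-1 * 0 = 0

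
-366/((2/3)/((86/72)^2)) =-112789/144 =-783.26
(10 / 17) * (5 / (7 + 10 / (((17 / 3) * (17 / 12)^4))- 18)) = -4176050 / 14996347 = -0.28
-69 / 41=-1.68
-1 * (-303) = 303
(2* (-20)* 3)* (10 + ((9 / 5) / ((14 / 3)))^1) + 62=-8290 / 7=-1184.29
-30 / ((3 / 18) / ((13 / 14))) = -1170 / 7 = -167.14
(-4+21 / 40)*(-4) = 139 / 10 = 13.90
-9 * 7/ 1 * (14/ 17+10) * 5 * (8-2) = -347760/ 17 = -20456.47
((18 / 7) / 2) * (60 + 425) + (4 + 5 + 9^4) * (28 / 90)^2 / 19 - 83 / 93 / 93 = 3778968712 / 5751585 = 657.03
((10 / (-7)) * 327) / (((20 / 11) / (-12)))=21582 / 7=3083.14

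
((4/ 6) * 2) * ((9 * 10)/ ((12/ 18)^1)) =180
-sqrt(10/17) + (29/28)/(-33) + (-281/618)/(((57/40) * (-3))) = 1220183/16274412 -sqrt(170)/17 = -0.69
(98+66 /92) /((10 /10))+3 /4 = 9151 /92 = 99.47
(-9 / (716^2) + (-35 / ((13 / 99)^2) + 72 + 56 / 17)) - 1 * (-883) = -1578168458753 / 1472860688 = -1071.50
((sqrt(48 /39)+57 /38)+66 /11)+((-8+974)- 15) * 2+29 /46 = 4 * sqrt(13) /13+43933 /23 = 1911.24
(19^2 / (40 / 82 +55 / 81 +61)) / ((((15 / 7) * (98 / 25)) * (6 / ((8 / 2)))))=666045 / 1445192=0.46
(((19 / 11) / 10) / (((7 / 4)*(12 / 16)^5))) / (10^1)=19456 / 467775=0.04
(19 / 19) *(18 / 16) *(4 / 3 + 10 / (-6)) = -3 / 8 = -0.38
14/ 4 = 7/ 2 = 3.50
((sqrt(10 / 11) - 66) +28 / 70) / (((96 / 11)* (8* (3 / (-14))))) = 3157 / 720 - 7* sqrt(110) / 1152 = 4.32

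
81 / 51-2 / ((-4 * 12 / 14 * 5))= 1739 / 1020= 1.70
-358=-358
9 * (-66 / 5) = -594 / 5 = -118.80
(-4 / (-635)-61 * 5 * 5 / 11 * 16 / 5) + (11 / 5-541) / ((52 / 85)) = -240517171 / 181610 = -1324.36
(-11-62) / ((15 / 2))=-146 / 15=-9.73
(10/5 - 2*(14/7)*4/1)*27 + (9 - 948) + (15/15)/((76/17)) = -100075/76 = -1316.78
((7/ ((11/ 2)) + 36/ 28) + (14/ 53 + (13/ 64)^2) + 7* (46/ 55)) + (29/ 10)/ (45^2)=1475807060677/ 169247232000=8.72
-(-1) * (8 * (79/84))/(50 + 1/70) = 1580/10503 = 0.15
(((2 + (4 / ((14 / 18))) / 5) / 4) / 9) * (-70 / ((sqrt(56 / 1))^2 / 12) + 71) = 212 / 45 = 4.71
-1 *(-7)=7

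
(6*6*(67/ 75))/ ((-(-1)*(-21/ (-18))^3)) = 173664/ 8575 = 20.25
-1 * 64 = -64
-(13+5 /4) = -57 /4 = -14.25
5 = 5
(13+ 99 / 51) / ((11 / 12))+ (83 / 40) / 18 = 2210081 / 134640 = 16.41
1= 1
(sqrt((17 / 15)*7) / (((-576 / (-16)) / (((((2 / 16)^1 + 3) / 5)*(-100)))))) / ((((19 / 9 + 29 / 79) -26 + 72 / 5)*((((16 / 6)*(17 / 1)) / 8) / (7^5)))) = 165969125*sqrt(1785) / 4410208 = 1589.96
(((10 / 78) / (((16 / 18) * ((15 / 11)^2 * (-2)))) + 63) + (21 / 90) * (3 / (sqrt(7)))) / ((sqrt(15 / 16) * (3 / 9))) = sqrt(15) * (312 * sqrt(7) + 196439) / 3900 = 195.90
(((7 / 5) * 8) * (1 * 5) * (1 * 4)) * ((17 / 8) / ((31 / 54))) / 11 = 25704 / 341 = 75.38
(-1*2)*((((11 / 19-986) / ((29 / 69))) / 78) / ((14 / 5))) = 2153145 / 100282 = 21.47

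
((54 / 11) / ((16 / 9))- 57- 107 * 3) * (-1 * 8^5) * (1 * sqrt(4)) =270508032 / 11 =24591639.27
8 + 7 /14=17 /2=8.50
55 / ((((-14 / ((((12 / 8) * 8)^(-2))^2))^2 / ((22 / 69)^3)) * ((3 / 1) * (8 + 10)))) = 73205 / 186877529772982272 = 0.00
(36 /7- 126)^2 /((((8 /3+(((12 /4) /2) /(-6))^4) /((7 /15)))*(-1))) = -183223296 /71785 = -2552.39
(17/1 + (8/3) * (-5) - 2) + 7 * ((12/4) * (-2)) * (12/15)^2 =-1891/75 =-25.21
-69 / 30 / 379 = -23 / 3790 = -0.01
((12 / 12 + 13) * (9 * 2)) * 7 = 1764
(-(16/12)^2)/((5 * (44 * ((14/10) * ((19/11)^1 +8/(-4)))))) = 4/189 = 0.02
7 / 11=0.64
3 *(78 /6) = 39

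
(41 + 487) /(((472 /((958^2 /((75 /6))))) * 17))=121144848 /25075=4831.30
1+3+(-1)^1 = 3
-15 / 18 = -5 / 6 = -0.83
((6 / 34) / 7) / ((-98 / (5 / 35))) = -3 / 81634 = -0.00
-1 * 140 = -140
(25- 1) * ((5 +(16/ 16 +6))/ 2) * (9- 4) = 720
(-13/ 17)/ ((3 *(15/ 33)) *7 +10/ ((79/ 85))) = -11297/ 299965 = -0.04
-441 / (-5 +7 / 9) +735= 31899 / 38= 839.45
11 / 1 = 11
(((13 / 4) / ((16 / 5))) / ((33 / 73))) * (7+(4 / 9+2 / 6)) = 166075 / 9504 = 17.47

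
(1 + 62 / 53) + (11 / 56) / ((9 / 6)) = 10243 / 4452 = 2.30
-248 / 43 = -5.77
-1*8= -8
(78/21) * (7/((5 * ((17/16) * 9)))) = 416/765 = 0.54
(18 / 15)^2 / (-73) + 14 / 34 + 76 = 2370063 / 31025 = 76.39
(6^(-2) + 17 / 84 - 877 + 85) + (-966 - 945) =-2702.77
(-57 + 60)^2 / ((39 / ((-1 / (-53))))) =3 / 689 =0.00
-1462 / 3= -487.33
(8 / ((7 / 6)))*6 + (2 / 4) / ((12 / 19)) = 7045 / 168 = 41.93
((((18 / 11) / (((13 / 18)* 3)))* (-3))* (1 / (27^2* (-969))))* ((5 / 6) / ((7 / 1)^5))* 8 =80 / 62880180363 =0.00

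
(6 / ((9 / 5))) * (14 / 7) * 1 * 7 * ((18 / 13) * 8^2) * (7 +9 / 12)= 416640 / 13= 32049.23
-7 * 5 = -35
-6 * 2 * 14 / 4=-42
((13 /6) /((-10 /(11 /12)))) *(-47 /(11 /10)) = 8.49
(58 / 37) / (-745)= -58 / 27565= -0.00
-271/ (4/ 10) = -1355/ 2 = -677.50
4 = 4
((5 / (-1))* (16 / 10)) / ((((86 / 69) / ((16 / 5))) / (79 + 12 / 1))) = -401856 / 215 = -1869.10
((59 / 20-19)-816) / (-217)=16641 / 4340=3.83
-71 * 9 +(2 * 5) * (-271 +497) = 1621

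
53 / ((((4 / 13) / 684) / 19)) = 2238561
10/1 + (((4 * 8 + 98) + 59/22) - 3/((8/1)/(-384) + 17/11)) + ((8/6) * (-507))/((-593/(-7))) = 1393980151/10502030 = 132.73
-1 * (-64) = 64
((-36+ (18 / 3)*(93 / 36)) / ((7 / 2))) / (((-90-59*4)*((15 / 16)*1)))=328 / 17115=0.02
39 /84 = 13 /28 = 0.46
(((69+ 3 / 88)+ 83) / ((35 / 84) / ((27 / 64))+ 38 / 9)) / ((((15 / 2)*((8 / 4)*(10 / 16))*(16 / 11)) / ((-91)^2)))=2991370473 / 168800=17721.39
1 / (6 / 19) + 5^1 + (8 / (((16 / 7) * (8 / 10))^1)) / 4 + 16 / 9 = 3179 / 288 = 11.04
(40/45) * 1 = 8/9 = 0.89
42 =42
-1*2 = -2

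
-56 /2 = -28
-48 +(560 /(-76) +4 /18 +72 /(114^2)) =-179152 /3249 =-55.14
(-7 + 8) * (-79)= -79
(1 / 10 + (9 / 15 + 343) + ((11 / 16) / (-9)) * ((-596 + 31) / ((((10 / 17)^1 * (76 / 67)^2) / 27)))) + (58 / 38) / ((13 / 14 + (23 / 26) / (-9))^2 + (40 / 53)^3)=608357490003412781 / 322790110374400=1884.68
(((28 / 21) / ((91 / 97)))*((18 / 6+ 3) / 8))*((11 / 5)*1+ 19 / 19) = 1552 / 455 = 3.41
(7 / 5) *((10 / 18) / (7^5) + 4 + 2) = 907583 / 108045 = 8.40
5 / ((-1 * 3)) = -5 / 3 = -1.67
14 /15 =0.93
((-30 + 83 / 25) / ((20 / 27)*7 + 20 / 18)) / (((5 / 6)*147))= -18009 / 520625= -0.03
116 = 116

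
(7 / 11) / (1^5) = 0.64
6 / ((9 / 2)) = 4 / 3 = 1.33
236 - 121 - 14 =101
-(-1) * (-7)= -7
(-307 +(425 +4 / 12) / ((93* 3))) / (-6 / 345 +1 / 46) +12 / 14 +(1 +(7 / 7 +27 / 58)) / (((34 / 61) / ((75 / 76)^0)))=-811712058919 / 11553948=-70254.09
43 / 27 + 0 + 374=10141 / 27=375.59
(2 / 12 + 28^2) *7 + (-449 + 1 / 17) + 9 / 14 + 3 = 5043.87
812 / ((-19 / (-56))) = 45472 / 19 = 2393.26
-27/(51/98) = -882/17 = -51.88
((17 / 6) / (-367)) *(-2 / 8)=17 / 8808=0.00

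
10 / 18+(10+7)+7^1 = 24.56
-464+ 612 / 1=148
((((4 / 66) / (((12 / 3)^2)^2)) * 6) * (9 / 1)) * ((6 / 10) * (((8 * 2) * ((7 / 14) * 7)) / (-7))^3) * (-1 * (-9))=-1944 / 55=-35.35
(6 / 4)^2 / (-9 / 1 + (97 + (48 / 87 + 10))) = 261 / 11432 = 0.02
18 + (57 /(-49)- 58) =-2017 /49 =-41.16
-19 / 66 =-0.29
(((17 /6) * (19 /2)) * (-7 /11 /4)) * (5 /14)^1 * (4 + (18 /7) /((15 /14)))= -323 /33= -9.79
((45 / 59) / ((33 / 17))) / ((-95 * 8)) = -51 / 98648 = -0.00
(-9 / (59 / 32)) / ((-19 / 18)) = 5184 / 1121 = 4.62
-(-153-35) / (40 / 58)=1363 / 5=272.60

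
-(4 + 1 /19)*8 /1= -616 /19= -32.42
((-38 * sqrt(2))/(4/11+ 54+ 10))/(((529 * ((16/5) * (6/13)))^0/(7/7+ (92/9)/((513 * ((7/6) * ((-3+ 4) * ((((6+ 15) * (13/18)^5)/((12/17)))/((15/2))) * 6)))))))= -64877076781 * sqrt(2)/109487622426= -0.84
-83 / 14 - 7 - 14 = -377 / 14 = -26.93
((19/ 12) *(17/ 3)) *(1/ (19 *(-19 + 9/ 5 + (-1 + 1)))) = -85/ 3096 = -0.03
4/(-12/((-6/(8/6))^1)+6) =6/13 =0.46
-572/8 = -143/2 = -71.50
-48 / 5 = -9.60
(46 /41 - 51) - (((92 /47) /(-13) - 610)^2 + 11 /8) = -45592152534243 /122449288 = -372334.97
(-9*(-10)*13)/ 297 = 130/ 33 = 3.94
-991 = -991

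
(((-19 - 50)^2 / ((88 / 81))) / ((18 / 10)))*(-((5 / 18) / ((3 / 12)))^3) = -330625 / 99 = -3339.65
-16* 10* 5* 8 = -6400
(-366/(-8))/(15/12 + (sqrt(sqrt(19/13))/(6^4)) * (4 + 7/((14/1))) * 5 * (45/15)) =-2529792 * 13^(3/4) * 19^(1/4)/21565345 - 4392 * 13^(1/4) * 19^(3/4)/21565345 + 105408 * sqrt(247)/21565345 + 789295104/21565345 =35.00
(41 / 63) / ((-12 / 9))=-41 / 84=-0.49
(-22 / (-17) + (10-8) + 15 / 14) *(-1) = -1039 / 238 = -4.37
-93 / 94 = -0.99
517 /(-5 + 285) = 517 /280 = 1.85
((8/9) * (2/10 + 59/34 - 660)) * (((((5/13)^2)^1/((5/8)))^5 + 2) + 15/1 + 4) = -12284.31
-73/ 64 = -1.14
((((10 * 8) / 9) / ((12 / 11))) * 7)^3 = 3652264000 / 19683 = 185554.23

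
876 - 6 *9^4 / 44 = -411 / 22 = -18.68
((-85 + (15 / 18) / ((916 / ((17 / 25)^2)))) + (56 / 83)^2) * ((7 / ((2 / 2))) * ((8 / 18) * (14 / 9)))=-19606209871871 / 47919022875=-409.15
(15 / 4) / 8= 15 / 32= 0.47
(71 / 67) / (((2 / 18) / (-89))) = -56871 / 67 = -848.82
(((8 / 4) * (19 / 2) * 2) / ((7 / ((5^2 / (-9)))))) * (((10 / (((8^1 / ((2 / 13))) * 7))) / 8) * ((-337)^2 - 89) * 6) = -67378750 / 1911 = -35258.37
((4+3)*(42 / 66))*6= 294 / 11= 26.73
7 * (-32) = -224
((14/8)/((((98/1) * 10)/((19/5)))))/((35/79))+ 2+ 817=80263501/98000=819.02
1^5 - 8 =-7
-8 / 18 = -4 / 9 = -0.44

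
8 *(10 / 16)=5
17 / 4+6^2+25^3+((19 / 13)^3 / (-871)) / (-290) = 17386554889733 / 1109880460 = 15665.25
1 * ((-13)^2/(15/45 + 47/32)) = 16224/173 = 93.78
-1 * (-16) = 16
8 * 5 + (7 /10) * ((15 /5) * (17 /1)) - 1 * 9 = 667 /10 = 66.70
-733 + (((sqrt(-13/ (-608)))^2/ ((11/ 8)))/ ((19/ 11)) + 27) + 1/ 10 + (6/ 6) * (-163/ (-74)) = -187983291/ 267140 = -703.69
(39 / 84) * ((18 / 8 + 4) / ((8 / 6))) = 975 / 448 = 2.18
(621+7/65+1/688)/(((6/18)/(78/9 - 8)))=27776001/22360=1242.22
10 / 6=5 / 3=1.67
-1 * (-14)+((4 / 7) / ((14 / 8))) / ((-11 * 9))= 67898 / 4851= 14.00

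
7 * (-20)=-140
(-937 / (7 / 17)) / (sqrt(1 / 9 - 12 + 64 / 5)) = -47787 *sqrt(205) / 287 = -2383.99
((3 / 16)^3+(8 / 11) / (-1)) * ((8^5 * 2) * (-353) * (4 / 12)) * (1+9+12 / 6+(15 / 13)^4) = 24046727396752 / 314171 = 76540251.64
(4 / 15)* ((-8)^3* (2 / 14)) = -2048 / 105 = -19.50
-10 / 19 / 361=-0.00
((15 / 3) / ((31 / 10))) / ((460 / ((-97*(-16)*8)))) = 31040 / 713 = 43.53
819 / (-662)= -819 / 662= -1.24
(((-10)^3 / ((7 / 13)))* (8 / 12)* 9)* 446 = -34788000 / 7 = -4969714.29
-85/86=-0.99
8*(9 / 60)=6 / 5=1.20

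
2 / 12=1 / 6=0.17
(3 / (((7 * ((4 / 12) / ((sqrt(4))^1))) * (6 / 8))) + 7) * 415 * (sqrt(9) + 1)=121180 / 7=17311.43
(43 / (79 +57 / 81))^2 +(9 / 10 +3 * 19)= 1347444213 / 23155520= 58.19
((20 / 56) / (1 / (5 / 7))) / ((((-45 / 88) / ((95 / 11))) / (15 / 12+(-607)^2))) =-33335975 / 21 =-1587427.38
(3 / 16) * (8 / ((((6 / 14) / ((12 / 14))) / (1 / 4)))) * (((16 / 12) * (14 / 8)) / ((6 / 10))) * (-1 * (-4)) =35 / 3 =11.67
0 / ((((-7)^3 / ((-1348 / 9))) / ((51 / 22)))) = 0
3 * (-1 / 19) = -3 / 19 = -0.16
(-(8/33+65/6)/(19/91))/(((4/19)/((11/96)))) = -28.87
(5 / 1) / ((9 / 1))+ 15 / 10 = 37 / 18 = 2.06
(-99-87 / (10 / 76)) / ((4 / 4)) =-3801 / 5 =-760.20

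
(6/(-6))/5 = -1/5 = -0.20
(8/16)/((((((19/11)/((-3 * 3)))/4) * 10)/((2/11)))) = -18/95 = -0.19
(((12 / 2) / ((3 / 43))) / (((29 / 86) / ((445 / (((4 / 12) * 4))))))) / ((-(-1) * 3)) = 822805 / 29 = 28372.59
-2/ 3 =-0.67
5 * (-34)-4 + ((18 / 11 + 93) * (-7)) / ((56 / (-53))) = 39861 / 88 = 452.97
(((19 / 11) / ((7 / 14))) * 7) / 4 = 133 / 22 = 6.05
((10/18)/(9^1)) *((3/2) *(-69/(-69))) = 5/54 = 0.09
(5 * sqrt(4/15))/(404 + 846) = sqrt(15)/1875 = 0.00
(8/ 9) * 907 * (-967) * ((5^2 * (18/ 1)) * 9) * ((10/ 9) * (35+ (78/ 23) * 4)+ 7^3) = -28827854719600/ 23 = -1253384987808.70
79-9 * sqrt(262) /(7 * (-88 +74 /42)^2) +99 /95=7604 /95-567 * sqrt(262) /3279721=80.04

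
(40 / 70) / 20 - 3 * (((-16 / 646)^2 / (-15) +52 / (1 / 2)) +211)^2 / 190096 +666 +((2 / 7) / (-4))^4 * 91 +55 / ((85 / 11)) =4468357824850014969829 / 6653474002940865450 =671.58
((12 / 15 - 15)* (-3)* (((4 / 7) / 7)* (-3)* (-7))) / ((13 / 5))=2556 / 91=28.09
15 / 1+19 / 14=229 / 14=16.36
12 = 12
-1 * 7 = -7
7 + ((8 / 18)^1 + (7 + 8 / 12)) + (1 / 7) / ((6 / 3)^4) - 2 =13225 / 1008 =13.12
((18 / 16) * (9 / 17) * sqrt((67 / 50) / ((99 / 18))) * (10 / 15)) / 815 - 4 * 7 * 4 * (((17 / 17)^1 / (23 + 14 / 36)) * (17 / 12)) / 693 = -136 / 13893 + 27 * sqrt(737) / 3048100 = -0.01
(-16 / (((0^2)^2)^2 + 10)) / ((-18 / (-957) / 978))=-415976 / 5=-83195.20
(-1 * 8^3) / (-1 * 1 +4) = -512 / 3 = -170.67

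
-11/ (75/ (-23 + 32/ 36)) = 2189/ 675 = 3.24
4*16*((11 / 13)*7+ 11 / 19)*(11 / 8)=141328 / 247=572.18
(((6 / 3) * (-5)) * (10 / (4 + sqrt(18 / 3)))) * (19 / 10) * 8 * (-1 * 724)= 440192 - 110048 * sqrt(6)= 170630.55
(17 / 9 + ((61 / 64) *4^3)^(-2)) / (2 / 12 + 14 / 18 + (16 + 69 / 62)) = 980623 / 9373199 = 0.10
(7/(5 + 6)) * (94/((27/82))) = 53956/297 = 181.67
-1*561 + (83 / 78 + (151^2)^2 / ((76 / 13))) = 263580340057 / 2964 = 88927240.24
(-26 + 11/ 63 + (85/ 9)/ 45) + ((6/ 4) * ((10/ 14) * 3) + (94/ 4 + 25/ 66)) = 2633/ 1782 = 1.48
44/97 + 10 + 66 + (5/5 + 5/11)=83128/1067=77.91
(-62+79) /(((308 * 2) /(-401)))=-6817 /616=-11.07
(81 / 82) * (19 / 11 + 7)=3888 / 451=8.62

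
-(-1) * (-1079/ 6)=-1079/ 6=-179.83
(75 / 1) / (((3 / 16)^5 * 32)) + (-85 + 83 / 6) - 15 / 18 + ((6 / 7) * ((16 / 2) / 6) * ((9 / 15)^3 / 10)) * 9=3558563732 / 354375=10041.80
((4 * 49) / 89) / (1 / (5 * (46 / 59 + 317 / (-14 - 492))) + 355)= 640220 / 103582383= 0.01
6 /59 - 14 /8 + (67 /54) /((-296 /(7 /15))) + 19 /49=-875101259 /693146160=-1.26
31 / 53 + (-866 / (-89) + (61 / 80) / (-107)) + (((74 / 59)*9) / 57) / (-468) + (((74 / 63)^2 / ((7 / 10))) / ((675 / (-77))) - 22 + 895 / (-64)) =-25.90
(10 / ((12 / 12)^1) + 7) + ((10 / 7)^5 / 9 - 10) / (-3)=9127043 / 453789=20.11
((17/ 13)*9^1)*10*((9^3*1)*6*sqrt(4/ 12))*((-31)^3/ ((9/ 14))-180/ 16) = -103401057465*sqrt(3)/ 13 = -13776606545.06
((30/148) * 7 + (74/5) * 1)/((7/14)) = 6001/185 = 32.44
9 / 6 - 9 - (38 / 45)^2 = -33263 / 4050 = -8.21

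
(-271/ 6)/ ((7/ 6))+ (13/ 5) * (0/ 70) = -271/ 7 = -38.71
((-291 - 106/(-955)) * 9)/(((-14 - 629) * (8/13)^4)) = 71407955151/2515210240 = 28.39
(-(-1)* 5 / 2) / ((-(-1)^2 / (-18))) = 45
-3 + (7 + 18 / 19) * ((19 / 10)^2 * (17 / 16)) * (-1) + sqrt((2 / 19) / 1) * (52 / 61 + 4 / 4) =-32.88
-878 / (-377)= 878 / 377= 2.33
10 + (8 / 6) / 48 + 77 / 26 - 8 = 2335 / 468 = 4.99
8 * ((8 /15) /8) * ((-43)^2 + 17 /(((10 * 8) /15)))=5927 /6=987.83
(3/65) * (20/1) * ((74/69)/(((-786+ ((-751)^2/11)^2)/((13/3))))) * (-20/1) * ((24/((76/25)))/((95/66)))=-94554240/528231932825437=-0.00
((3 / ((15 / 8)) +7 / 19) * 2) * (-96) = -35904 / 95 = -377.94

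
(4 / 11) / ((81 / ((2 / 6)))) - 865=-865.00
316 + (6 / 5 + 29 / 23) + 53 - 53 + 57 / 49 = 1801082 / 5635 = 319.62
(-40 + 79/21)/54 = -761/1134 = -0.67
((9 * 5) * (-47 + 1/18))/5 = -845/2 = -422.50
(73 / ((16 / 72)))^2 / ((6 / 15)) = 2158245 / 8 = 269780.62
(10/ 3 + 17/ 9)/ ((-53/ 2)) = -94/ 477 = -0.20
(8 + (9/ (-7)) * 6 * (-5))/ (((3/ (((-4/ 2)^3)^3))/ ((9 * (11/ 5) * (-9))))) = 1416367.54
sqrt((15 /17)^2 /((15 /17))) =sqrt(255) /17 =0.94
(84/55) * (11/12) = 7/5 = 1.40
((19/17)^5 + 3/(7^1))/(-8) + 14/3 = 131048887/29816997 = 4.40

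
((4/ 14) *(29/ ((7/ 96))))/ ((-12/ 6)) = -2784/ 49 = -56.82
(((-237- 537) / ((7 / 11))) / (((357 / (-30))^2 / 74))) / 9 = -7000400 / 99127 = -70.62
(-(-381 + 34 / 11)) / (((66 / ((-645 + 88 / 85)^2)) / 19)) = 236644059985127 / 5245350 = 45115018.06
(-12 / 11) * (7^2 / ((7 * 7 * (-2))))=6 / 11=0.55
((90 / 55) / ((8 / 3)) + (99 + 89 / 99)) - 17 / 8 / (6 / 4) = 19621 / 198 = 99.10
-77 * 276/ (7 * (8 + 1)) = -337.33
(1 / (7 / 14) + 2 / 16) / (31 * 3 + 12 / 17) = 289 / 12744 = 0.02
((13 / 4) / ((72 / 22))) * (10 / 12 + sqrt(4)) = 2431 / 864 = 2.81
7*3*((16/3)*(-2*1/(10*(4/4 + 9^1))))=-56/25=-2.24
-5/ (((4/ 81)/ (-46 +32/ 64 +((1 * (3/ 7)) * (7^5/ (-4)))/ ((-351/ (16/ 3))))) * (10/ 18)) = 343791/ 104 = 3305.68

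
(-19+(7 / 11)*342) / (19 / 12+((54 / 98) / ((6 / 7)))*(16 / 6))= 183540 / 3047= 60.24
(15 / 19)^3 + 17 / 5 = 133478 / 34295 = 3.89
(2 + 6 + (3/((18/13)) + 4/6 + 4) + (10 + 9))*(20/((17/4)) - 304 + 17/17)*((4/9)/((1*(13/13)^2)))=-2058826/459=-4485.46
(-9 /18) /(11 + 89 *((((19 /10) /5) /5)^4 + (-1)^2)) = -1953125000 /390636598569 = -0.00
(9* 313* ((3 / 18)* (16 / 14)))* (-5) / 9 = -6260 / 21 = -298.10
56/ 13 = 4.31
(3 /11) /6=1 /22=0.05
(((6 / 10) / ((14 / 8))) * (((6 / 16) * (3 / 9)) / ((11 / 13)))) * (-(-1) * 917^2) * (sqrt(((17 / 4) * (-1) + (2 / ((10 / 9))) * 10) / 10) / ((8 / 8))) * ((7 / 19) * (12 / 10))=98384013 * sqrt(22) / 20900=22079.52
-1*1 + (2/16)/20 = -159/160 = -0.99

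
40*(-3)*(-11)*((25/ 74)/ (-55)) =-300/ 37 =-8.11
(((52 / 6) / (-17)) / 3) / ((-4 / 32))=208 / 153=1.36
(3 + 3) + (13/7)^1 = 55/7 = 7.86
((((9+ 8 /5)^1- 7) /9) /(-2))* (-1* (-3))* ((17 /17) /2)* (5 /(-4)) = 3 /8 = 0.38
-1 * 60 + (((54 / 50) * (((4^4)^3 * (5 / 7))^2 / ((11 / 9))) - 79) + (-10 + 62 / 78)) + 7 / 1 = 2667538354283918639 / 21021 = 126898737181100.74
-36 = -36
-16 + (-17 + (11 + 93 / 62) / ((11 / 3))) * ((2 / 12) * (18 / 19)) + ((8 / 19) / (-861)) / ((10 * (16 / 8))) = -32653469 / 1799490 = -18.15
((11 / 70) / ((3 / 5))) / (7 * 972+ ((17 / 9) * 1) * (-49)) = 33 / 845642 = 0.00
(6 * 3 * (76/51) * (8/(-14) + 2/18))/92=-1102/8211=-0.13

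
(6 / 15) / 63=2 / 315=0.01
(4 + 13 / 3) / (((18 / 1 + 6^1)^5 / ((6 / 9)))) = 25 / 35831808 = 0.00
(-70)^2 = 4900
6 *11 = 66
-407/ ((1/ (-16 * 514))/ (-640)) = -2142187520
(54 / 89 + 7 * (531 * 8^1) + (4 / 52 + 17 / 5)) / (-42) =-86023192 / 121485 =-708.10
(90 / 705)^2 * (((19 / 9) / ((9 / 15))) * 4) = 1520 / 6627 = 0.23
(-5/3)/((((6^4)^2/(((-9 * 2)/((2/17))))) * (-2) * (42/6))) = -85/7838208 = -0.00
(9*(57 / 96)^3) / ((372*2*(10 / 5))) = 20577 / 16252928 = 0.00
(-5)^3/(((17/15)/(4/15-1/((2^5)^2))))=-510125/17408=-29.30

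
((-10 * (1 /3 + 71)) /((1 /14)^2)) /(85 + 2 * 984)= -419440 /6159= -68.10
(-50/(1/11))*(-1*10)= 5500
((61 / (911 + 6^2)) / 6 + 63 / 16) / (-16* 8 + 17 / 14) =-1256297 / 40342200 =-0.03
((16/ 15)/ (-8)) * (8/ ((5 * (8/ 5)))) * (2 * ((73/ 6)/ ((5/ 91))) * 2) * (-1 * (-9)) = -1062.88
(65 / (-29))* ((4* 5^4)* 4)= -650000 / 29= -22413.79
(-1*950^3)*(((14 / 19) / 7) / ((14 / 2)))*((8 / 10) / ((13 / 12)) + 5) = -6732650000 / 91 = -73985164.84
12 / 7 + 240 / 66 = 412 / 77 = 5.35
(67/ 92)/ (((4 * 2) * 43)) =0.00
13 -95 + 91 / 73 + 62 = -1369 / 73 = -18.75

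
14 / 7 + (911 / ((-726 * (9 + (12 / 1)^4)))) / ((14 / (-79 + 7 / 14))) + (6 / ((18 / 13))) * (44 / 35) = 3140836451 / 421704360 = 7.45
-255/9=-85/3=-28.33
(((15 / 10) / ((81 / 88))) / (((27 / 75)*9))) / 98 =550 / 107163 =0.01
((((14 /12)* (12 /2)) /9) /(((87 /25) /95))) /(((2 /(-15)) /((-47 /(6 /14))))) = 27348125 /1566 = 17463.68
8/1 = 8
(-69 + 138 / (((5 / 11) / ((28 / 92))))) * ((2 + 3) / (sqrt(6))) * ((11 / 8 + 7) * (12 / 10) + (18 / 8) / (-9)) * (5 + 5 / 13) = 1029 * sqrt(6) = 2520.52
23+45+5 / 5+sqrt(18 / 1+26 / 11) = 4*sqrt(154) / 11+69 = 73.51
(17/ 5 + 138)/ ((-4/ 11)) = -7777/ 20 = -388.85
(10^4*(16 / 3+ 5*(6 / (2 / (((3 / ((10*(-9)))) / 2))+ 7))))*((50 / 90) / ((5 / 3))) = 17180000 / 1017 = 16892.82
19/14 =1.36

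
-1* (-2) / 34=1 / 17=0.06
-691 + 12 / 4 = -688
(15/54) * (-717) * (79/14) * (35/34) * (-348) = 402609.56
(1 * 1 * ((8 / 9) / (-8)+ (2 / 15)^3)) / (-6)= 367 / 20250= 0.02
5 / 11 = 0.45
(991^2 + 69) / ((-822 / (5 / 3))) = -2455375 / 1233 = -1991.38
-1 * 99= -99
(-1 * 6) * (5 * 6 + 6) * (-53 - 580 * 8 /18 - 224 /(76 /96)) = 2436648 /19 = 128244.63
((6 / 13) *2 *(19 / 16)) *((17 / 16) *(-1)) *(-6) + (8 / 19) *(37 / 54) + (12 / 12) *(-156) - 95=-52012549 / 213408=-243.72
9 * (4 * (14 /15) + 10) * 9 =5562 /5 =1112.40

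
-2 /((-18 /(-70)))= -70 /9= -7.78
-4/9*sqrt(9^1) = -4/3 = -1.33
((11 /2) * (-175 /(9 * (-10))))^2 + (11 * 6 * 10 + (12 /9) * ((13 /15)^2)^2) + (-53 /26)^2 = 320026380151 /410670000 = 779.28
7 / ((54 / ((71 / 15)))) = 497 / 810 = 0.61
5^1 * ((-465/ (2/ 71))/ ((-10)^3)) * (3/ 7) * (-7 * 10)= -19809/ 8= -2476.12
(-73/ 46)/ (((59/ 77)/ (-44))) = 123662/ 1357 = 91.13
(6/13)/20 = 3/130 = 0.02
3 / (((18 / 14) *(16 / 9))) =21 / 16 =1.31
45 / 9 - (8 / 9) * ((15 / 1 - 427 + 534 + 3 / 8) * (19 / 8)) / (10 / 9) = -18201 / 80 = -227.51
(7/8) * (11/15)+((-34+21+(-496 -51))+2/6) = -22361/40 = -559.02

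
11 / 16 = 0.69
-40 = -40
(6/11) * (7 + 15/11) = 552/121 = 4.56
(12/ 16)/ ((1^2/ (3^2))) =27/ 4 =6.75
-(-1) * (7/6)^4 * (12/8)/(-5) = -2401/4320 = -0.56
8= 8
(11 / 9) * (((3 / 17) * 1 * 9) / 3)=11 / 17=0.65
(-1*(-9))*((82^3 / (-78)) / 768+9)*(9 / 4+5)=-44341 / 3328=-13.32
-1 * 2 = -2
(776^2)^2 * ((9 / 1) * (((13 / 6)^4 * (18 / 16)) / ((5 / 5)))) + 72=80911513428584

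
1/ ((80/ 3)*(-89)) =-3/ 7120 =-0.00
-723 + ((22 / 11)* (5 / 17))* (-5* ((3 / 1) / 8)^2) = -393537 / 544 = -723.41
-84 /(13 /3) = -19.38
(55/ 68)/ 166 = 55/ 11288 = 0.00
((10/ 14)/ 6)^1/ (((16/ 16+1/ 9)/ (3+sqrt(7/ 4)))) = 3 * sqrt(7)/ 56+9/ 28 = 0.46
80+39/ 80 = 6439/ 80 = 80.49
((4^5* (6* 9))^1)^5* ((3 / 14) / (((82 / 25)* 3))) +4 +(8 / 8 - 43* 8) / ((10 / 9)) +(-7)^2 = 32310866109186950823202141 / 2870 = 11258141501458867882648.83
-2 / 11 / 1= -2 / 11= -0.18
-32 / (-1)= 32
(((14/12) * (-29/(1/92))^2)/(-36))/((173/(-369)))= 255366286/519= 492035.23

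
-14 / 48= -7 / 24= -0.29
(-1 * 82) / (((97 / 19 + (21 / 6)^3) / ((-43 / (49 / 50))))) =26797600 / 357357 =74.99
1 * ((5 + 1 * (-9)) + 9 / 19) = -67 / 19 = -3.53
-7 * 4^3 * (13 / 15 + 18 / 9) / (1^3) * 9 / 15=-19264 / 25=-770.56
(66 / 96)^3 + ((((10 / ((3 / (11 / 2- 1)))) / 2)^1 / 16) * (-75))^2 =5063831 / 4096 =1236.29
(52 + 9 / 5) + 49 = 514 / 5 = 102.80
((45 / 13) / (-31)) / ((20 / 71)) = -639 / 1612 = -0.40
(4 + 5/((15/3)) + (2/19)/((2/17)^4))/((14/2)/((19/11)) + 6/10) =421405/3536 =119.18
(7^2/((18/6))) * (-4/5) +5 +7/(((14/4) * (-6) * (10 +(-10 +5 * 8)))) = -323/40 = -8.08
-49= -49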